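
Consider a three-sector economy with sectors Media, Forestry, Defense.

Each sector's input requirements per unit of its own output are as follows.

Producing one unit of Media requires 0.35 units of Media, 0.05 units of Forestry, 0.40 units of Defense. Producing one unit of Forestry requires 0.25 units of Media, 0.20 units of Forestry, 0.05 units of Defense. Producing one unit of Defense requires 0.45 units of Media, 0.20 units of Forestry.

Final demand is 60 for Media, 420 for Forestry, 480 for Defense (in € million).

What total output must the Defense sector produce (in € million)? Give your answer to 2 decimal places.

x_D = 948.57

I − A =
  [   0.65    -0.25    -0.45]
  [  -0.05     0.80    -0.20]
  [  -0.40    -0.05     1.00]
Cofactors of I−A, C_ij = (−1)^(i+j)·(minor ij) (rows/columns in the sector order above):
  C_11 = (0.80)(1.00) − (-0.20)(-0.05) = 0.7900
  C_12 = −[(-0.05)(1.00) − (-0.20)(-0.40)] = 0.1300
  C_13 = (-0.05)(-0.05) − (0.80)(-0.40) = 0.3225
  C_21 = −[(-0.25)(1.00) − (-0.45)(-0.05)] = 0.2725
  C_22 = (0.65)(1.00) − (-0.45)(-0.40) = 0.4700
  C_23 = −[(0.65)(-0.05) − (-0.25)(-0.40)] = 0.1325
  C_31 = (-0.25)(-0.20) − (-0.45)(0.80) = 0.4100
  C_32 = −[(0.65)(-0.20) − (-0.45)(-0.05)] = 0.1525
  C_33 = (0.65)(0.80) − (-0.25)(-0.05) = 0.5075
det(I−A) = Σ_j (I−A)_1j·C_1j = (0.65)(0.7900) + (-0.25)(0.1300) + (-0.45)(0.3225) = 0.335875
adj(I−A) = Cᵀ =
  [ 0.7900   0.2725   0.4100]
  [ 0.1300   0.4700   0.1525]
  [ 0.3225   0.1325   0.5075]
(I − A)⁻¹ = adj(I−A) / det(I−A) ≈
  [   2.3521     0.8113     1.2207]
  [   0.3870     1.3993     0.4540]
  [   0.9602     0.3945     1.5110]
x = (I − A)⁻¹ d = adj(I−A)·d / det(I−A), with det(I−A) = 0.335875:
  x_M = (0.7900·60 + 0.2725·420 + 0.4100·480) / 0.335875 = 358.65 / 0.335875 ≈ 1067.81
  x_F = (0.1300·60 + 0.4700·420 + 0.1525·480) / 0.335875 = 278.40 / 0.335875 ≈ 828.88
  x_D = (0.3225·60 + 0.1325·420 + 0.5075·480) / 0.335875 = 318.60 / 0.335875 ≈ 948.57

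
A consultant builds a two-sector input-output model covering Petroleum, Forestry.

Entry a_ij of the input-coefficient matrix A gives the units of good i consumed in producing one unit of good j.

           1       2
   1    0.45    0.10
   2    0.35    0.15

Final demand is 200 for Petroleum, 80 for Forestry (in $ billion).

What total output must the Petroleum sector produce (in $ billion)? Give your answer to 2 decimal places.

I − A =
  [   0.55    -0.10]
  [  -0.35     0.85]
det(I−A) = (0.55)(0.85) − (-0.10)(-0.35) = 0.4325
adj(I−A) = [[0.85, 0.10], [0.35, 0.55]]
(I − A)⁻¹ = adj(I−A) / det(I−A) ≈
  [   1.9653     0.2312]
  [   0.8092     1.2717]
x = (I − A)⁻¹ d = adj(I−A)·d / det(I−A), with det(I−A) = 0.4325:
  x_1 = (0.85·200 + 0.10·80) / 0.4325 = 178.00 / 0.4325 ≈ 411.56
  x_2 = (0.35·200 + 0.55·80) / 0.4325 = 114.00 / 0.4325 ≈ 263.58

x_1 = 411.56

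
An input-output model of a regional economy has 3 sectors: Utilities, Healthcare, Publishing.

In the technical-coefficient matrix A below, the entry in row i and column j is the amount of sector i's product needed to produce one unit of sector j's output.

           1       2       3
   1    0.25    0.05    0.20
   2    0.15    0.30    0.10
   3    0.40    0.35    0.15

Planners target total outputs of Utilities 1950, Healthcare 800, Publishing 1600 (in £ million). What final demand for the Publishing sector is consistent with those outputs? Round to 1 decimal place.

d_3 = 300.0

I − A =
  [   0.75    -0.05    -0.20]
  [  -0.15     0.70    -0.10]
  [  -0.40    -0.35     0.85]
d = (I − A) x:
  d_1 = (+0.75)·1950 + (-0.05)·800 + (-0.20)·1600 = 1102.5
  d_2 = (-0.15)·1950 + (+0.70)·800 + (-0.10)·1600 = 107.5
  d_3 = (-0.40)·1950 + (-0.35)·800 + (+0.85)·1600 = 300.0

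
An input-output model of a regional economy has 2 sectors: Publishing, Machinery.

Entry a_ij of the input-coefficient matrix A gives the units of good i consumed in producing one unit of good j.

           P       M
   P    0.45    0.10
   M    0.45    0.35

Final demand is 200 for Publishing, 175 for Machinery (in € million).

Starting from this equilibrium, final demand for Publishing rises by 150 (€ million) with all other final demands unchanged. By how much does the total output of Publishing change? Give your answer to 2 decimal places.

Δx_P = 312.00

I − A =
  [   0.55    -0.10]
  [  -0.45     0.65]
det(I−A) = (0.55)(0.65) − (-0.10)(-0.45) = 0.3125
adj(I−A) = [[0.65, 0.10], [0.45, 0.55]]
(I − A)⁻¹ = adj(I−A) / det(I−A) ≈
  [   2.0800     0.3200]
  [   1.4400     1.7600]
Δx = (I − A)⁻¹ Δd with Δd having +150 in the Publishing component and 0 elsewhere.
So Δx_P = L_PP · (+150), where L_PP = adj(I−A)_PP / det(I−A) = 0.65 / 0.3125.
Δx_P = 0.65 × (+150) / 0.3125 = 97.50 / 0.3125 = 312.00.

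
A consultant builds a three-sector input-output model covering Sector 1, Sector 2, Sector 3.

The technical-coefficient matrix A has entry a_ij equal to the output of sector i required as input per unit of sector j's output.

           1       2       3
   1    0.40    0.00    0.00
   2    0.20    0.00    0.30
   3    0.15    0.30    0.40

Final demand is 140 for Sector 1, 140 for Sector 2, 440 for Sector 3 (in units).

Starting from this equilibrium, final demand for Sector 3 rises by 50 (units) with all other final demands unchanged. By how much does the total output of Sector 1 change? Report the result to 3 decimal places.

I − A =
  [   0.60     0.00     0.00]
  [  -0.20     1.00    -0.30]
  [  -0.15    -0.30     0.60]
Cofactors of I−A, C_ij = (−1)^(i+j)·(minor ij) (rows/columns in the sector order above):
  C_11 = (1.00)(0.60) − (-0.30)(-0.30) = 0.5100
  C_12 = −[(-0.20)(0.60) − (-0.30)(-0.15)] = 0.1650
  C_13 = (-0.20)(-0.30) − (1.00)(-0.15) = 0.2100
  C_21 = −[(0.00)(0.60) − (0.00)(-0.30)] = 0.0000
  C_22 = (0.60)(0.60) − (0.00)(-0.15) = 0.3600
  C_23 = −[(0.60)(-0.30) − (0.00)(-0.15)] = 0.1800
  C_31 = (0.00)(-0.30) − (0.00)(1.00) = 0.0000
  C_32 = −[(0.60)(-0.30) − (0.00)(-0.20)] = 0.1800
  C_33 = (0.60)(1.00) − (0.00)(-0.20) = 0.6000
det(I−A) = Σ_j (I−A)_1j·C_1j = (0.60)(0.5100) + (0.00)(0.1650) + (0.00)(0.2100) = 0.3060
adj(I−A) = Cᵀ =
  [ 0.5100   0.0000   0.0000]
  [ 0.1650   0.3600   0.1800]
  [ 0.2100   0.1800   0.6000]
(I − A)⁻¹ = adj(I−A) / det(I−A) ≈
  [   1.6667     0.0000     0.0000]
  [   0.5392     1.1765     0.5882]
  [   0.6863     0.5882     1.9608]
Δx = (I − A)⁻¹ Δd with Δd having +50 in the Sector 3 component and 0 elsewhere.
So Δx_1 = L_13 · (+50), where L_13 = adj(I−A)_13 / det(I−A) = 0.0000 / 0.3060.
Δx_1 = 0.0000 × (+50) / 0.3060 = 0.00 / 0.3060 = 0.000.

Δx_1 = 0.000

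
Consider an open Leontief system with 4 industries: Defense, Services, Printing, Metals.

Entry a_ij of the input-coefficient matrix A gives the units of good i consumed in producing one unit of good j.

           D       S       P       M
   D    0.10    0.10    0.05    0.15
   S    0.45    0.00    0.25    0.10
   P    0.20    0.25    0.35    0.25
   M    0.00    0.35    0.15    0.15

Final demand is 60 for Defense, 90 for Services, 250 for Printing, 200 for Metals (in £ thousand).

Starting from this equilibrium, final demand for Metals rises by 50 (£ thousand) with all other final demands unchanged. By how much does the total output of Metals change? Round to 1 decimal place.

I − A =
  [   0.90    -0.10    -0.05    -0.15]
  [  -0.45     1.00    -0.25    -0.10]
  [  -0.20    -0.25     0.65    -0.25]
  [   0.00    -0.35    -0.15     0.85]
Compute the cofactors C_ij = (−1)^(i+j)·(3×3 minor ij) of I−A; the adjugate is their transpose:
adj(I−A) = Cᵀ =
  [ 0.413500   0.106250   0.099125   0.114625]
  [ 0.277250   0.450500   0.234000   0.170750]
  [ 0.298000   0.297500   0.671625   0.285125]
  [ 0.166750   0.238000   0.214875   0.478875]
det(I−A) = Σ_j (I−A)_1j·C_1j = (0.90)(0.413500) + (-0.10)(0.277250) + (-0.05)(0.298000) + (-0.15)(0.166750) = 0.3045125
(I − A)⁻¹ = adj(I−A) / det(I−A) ≈
  [   1.3579     0.3489     0.3255     0.3764]
  [   0.9105     1.4794     0.7684     0.5607]
  [   0.9786     0.9770     2.2056     0.9363]
  [   0.5476     0.7816     0.7056     1.5726]
Δx = (I − A)⁻¹ Δd with Δd having +50 in the Metals component and 0 elsewhere.
So Δx_M = L_MM · (+50), where L_MM = adj(I−A)_MM / det(I−A) = 0.478875 / 0.3045125.
Δx_M = 0.478875 × (+50) / 0.3045125 = 23.94375 / 0.3045125 ≈ 78.6.

Δx_M = 78.6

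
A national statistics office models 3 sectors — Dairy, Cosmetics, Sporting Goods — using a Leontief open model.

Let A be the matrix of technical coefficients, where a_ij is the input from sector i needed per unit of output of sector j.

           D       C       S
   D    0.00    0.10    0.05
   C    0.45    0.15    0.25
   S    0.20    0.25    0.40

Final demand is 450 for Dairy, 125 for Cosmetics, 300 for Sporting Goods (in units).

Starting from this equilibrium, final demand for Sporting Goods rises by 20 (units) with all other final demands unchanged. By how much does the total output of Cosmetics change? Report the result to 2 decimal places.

Δx_C = 13.58

I − A =
  [   1.00    -0.10    -0.05]
  [  -0.45     0.85    -0.25]
  [  -0.20    -0.25     0.60]
Cofactors of I−A, C_ij = (−1)^(i+j)·(minor ij) (rows/columns in the sector order above):
  C_11 = (0.85)(0.60) − (-0.25)(-0.25) = 0.4475
  C_12 = −[(-0.45)(0.60) − (-0.25)(-0.20)] = 0.3200
  C_13 = (-0.45)(-0.25) − (0.85)(-0.20) = 0.2825
  C_21 = −[(-0.10)(0.60) − (-0.05)(-0.25)] = 0.0725
  C_22 = (1.00)(0.60) − (-0.05)(-0.20) = 0.5900
  C_23 = −[(1.00)(-0.25) − (-0.10)(-0.20)] = 0.2700
  C_31 = (-0.10)(-0.25) − (-0.05)(0.85) = 0.0675
  C_32 = −[(1.00)(-0.25) − (-0.05)(-0.45)] = 0.2725
  C_33 = (1.00)(0.85) − (-0.10)(-0.45) = 0.8050
det(I−A) = Σ_j (I−A)_1j·C_1j = (1.00)(0.4475) + (-0.10)(0.3200) + (-0.05)(0.2825) = 0.401375
adj(I−A) = Cᵀ =
  [ 0.4475   0.0725   0.0675]
  [ 0.3200   0.5900   0.2725]
  [ 0.2825   0.2700   0.8050]
(I − A)⁻¹ = adj(I−A) / det(I−A) ≈
  [   1.1149     0.1806     0.1682]
  [   0.7973     1.4699     0.6789]
  [   0.7038     0.6727     2.0056]
Δx = (I − A)⁻¹ Δd with Δd having +20 in the Sporting Goods component and 0 elsewhere.
So Δx_C = L_CS · (+20), where L_CS = adj(I−A)_CS / det(I−A) = 0.2725 / 0.401375.
Δx_C = 0.2725 × (+20) / 0.401375 = 5.45 / 0.401375 ≈ 13.58.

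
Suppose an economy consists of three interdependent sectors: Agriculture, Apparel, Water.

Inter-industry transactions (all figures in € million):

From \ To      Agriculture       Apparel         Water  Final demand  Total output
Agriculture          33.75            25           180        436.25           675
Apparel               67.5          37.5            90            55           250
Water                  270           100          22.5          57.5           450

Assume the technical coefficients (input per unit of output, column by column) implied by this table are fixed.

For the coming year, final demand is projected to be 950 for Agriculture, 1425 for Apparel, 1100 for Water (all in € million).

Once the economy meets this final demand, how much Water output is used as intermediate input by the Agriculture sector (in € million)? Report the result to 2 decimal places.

Technical coefficients a_ij = z_ij / X_j:
  a_11 = 33.75/675 = 0.05, a_21 = 67.5/675 = 0.10, a_31 = 270/675 = 0.40
  a_12 = 25/250 = 0.10, a_22 = 37.5/250 = 0.15, a_32 = 100/250 = 0.40
  a_13 = 180/450 = 0.40, a_23 = 90/450 = 0.20, a_33 = 22.5/450 = 0.05
I − A =
  [   0.95    -0.10    -0.40]
  [  -0.10     0.85    -0.20]
  [  -0.40    -0.40     0.95]
Cofactors of I−A, C_ij = (−1)^(i+j)·(minor ij) (rows/columns in the sector order above):
  C_11 = (0.85)(0.95) − (-0.20)(-0.40) = 0.7275
  C_12 = −[(-0.10)(0.95) − (-0.20)(-0.40)] = 0.1750
  C_13 = (-0.10)(-0.40) − (0.85)(-0.40) = 0.3800
  C_21 = −[(-0.10)(0.95) − (-0.40)(-0.40)] = 0.2550
  C_22 = (0.95)(0.95) − (-0.40)(-0.40) = 0.7425
  C_23 = −[(0.95)(-0.40) − (-0.10)(-0.40)] = 0.4200
  C_31 = (-0.10)(-0.20) − (-0.40)(0.85) = 0.3600
  C_32 = −[(0.95)(-0.20) − (-0.40)(-0.10)] = 0.2300
  C_33 = (0.95)(0.85) − (-0.10)(-0.10) = 0.7975
det(I−A) = Σ_j (I−A)_1j·C_1j = (0.95)(0.7275) + (-0.10)(0.1750) + (-0.40)(0.3800) = 0.521625
adj(I−A) = Cᵀ =
  [ 0.7275   0.2550   0.3600]
  [ 0.1750   0.7425   0.2300]
  [ 0.3800   0.4200   0.7975]
(I − A)⁻¹ = adj(I−A) / det(I−A) ≈
  [   1.3947     0.4889     0.6902]
  [   0.3355     1.4234     0.4409]
  [   0.7285     0.8052     1.5289]
First solve x = (I − A)⁻¹ d = adj(I−A)·d / det(I−A); in particular x_1 = (0.7275·950 + 0.2550·1425 + 0.3600·1100) / 0.521625 = 1450.50 / 0.521625 ≈ 2780.7333.
Intermediate flow from 3 to 1: z_31 = a_31 · x_1 = 0.40 × 1450.50 / 0.521625 = 580.20 / 0.521625 ≈ 1112.29.

z_31 = 1112.29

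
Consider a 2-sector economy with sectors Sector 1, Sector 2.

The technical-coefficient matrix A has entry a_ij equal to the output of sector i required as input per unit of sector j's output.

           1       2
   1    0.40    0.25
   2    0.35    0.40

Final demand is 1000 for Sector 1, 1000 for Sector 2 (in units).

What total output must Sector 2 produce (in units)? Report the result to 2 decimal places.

I − A =
  [   0.60    -0.25]
  [  -0.35     0.60]
det(I−A) = (0.60)(0.60) − (-0.25)(-0.35) = 0.2725
adj(I−A) = [[0.60, 0.25], [0.35, 0.60]]
(I − A)⁻¹ = adj(I−A) / det(I−A) ≈
  [   2.2018     0.9174]
  [   1.2844     2.2018]
x = (I − A)⁻¹ d = adj(I−A)·d / det(I−A), with det(I−A) = 0.2725:
  x_1 = (0.60·1000 + 0.25·1000) / 0.2725 = 850.00 / 0.2725 ≈ 3119.27
  x_2 = (0.35·1000 + 0.60·1000) / 0.2725 = 950.00 / 0.2725 ≈ 3486.24

x_2 = 3486.24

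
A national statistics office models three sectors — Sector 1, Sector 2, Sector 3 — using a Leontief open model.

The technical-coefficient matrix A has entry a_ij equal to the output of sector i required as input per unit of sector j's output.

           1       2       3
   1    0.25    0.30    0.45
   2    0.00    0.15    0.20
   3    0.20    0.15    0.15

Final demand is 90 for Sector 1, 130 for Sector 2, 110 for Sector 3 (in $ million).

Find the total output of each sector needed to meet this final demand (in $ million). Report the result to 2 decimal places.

I − A =
  [   0.75    -0.30    -0.45]
  [   0.00     0.85    -0.20]
  [  -0.20    -0.15     0.85]
Cofactors of I−A, C_ij = (−1)^(i+j)·(minor ij) (rows/columns in the sector order above):
  C_11 = (0.85)(0.85) − (-0.20)(-0.15) = 0.6925
  C_12 = −[(0.00)(0.85) − (-0.20)(-0.20)] = 0.0400
  C_13 = (0.00)(-0.15) − (0.85)(-0.20) = 0.1700
  C_21 = −[(-0.30)(0.85) − (-0.45)(-0.15)] = 0.3225
  C_22 = (0.75)(0.85) − (-0.45)(-0.20) = 0.5475
  C_23 = −[(0.75)(-0.15) − (-0.30)(-0.20)] = 0.1725
  C_31 = (-0.30)(-0.20) − (-0.45)(0.85) = 0.4425
  C_32 = −[(0.75)(-0.20) − (-0.45)(0.00)] = 0.1500
  C_33 = (0.75)(0.85) − (-0.30)(0.00) = 0.6375
det(I−A) = Σ_j (I−A)_1j·C_1j = (0.75)(0.6925) + (-0.30)(0.0400) + (-0.45)(0.1700) = 0.430875
adj(I−A) = Cᵀ =
  [ 0.6925   0.3225   0.4425]
  [ 0.0400   0.5475   0.1500]
  [ 0.1700   0.1725   0.6375]
(I − A)⁻¹ = adj(I−A) / det(I−A) ≈
  [   1.6072     0.7485     1.0270]
  [   0.0928     1.2707     0.3481]
  [   0.3945     0.4003     1.4795]
x = (I − A)⁻¹ d = adj(I−A)·d / det(I−A), with det(I−A) = 0.430875:
  x_1 = (0.6925·90 + 0.3225·130 + 0.4425·110) / 0.430875 = 152.925 / 0.430875 ≈ 354.92
  x_2 = (0.0400·90 + 0.5475·130 + 0.1500·110) / 0.430875 = 91.275 / 0.430875 ≈ 211.84
  x_3 = (0.1700·90 + 0.1725·130 + 0.6375·110) / 0.430875 = 107.85 / 0.430875 ≈ 250.30

x_1 = 354.92, x_2 = 211.84, x_3 = 250.30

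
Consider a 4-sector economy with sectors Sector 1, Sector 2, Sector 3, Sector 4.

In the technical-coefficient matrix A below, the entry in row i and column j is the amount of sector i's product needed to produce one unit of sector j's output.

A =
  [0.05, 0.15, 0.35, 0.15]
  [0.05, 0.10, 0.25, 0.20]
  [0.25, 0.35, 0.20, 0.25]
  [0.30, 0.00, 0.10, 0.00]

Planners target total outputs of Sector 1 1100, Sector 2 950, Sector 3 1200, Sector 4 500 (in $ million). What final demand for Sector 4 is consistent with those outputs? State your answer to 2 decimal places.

d_4 = 50.00

I − A =
  [   0.95    -0.15    -0.35    -0.15]
  [  -0.05     0.90    -0.25    -0.20]
  [  -0.25    -0.35     0.80    -0.25]
  [  -0.30     0.00    -0.10     1.00]
d = (I − A) x:
  d_1 = (+0.95)·1100 + (-0.15)·950 + (-0.35)·1200 + (-0.15)·500 = 407.50
  d_2 = (-0.05)·1100 + (+0.90)·950 + (-0.25)·1200 + (-0.20)·500 = 400.00
  d_3 = (-0.25)·1100 + (-0.35)·950 + (+0.80)·1200 + (-0.25)·500 = 227.50
  d_4 = (-0.30)·1100 + (+0.00)·950 + (-0.10)·1200 + (+1.00)·500 = 50.00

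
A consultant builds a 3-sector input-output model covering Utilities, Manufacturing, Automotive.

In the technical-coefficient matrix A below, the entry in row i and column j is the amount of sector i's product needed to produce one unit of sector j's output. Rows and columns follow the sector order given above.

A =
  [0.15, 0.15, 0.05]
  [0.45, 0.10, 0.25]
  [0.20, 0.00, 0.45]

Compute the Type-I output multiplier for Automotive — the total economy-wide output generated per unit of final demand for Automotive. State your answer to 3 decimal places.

I − A =
  [   0.85    -0.15    -0.05]
  [  -0.45     0.90    -0.25]
  [  -0.20     0.00     0.55]
Cofactors of I−A, C_ij = (−1)^(i+j)·(minor ij) (rows/columns in the sector order above):
  C_11 = (0.90)(0.55) − (-0.25)(0.00) = 0.4950
  C_12 = −[(-0.45)(0.55) − (-0.25)(-0.20)] = 0.2975
  C_13 = (-0.45)(0.00) − (0.90)(-0.20) = 0.1800
  C_21 = −[(-0.15)(0.55) − (-0.05)(0.00)] = 0.0825
  C_22 = (0.85)(0.55) − (-0.05)(-0.20) = 0.4575
  C_23 = −[(0.85)(0.00) − (-0.15)(-0.20)] = 0.0300
  C_31 = (-0.15)(-0.25) − (-0.05)(0.90) = 0.0825
  C_32 = −[(0.85)(-0.25) − (-0.05)(-0.45)] = 0.2350
  C_33 = (0.85)(0.90) − (-0.15)(-0.45) = 0.6975
det(I−A) = Σ_j (I−A)_1j·C_1j = (0.85)(0.4950) + (-0.15)(0.2975) + (-0.05)(0.1800) = 0.367125
adj(I−A) = Cᵀ =
  [ 0.4950   0.0825   0.0825]
  [ 0.2975   0.4575   0.2350]
  [ 0.1800   0.0300   0.6975]
(I − A)⁻¹ = adj(I−A) / det(I−A) ≈
  [   1.3483     0.2247     0.2247]
  [   0.8104     1.2462     0.6401]
  [   0.4903     0.0817     1.8999]
The output multiplier for sector j is the column-j sum of the Leontief inverse (I − A)⁻¹ = adj(I−A) / det(I−A).
Column 3 of adj(I−A): (0.0825, 0.2350, 0.6975); det(I−A) = 0.367125.
m_3 = (0.0825 + 0.2350 + 0.6975) / 0.367125 = 1.015 / 0.367125 ≈ 2.765.

m_3 = 2.765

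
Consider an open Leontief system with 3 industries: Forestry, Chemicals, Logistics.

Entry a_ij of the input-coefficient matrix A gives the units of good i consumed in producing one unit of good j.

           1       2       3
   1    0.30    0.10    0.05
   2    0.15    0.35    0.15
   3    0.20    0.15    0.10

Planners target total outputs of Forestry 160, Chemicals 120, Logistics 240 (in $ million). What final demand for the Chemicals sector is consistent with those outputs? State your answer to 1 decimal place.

d_2 = 18.0

I − A =
  [   0.70    -0.10    -0.05]
  [  -0.15     0.65    -0.15]
  [  -0.20    -0.15     0.90]
d = (I − A) x:
  d_1 = (+0.70)·160 + (-0.10)·120 + (-0.05)·240 = 88.0
  d_2 = (-0.15)·160 + (+0.65)·120 + (-0.15)·240 = 18.0
  d_3 = (-0.20)·160 + (-0.15)·120 + (+0.90)·240 = 166.0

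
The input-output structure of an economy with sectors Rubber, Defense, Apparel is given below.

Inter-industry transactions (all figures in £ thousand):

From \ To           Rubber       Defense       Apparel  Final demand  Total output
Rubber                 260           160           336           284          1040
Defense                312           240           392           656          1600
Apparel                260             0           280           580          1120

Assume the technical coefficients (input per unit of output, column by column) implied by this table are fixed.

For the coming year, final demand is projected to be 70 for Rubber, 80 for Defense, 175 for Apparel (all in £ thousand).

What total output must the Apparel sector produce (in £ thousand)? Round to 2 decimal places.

x_3 = 321.53

Technical coefficients a_ij = z_ij / X_j:
  a_11 = 260/1040 = 0.25, a_21 = 312/1040 = 0.30, a_31 = 260/1040 = 0.25
  a_12 = 160/1600 = 0.10, a_22 = 240/1600 = 0.15, a_32 = 0/1600 = 0.00
  a_13 = 336/1120 = 0.30, a_23 = 392/1120 = 0.35, a_33 = 280/1120 = 0.25
I − A =
  [   0.75    -0.10    -0.30]
  [  -0.30     0.85    -0.35]
  [  -0.25     0.00     0.75]
Cofactors of I−A, C_ij = (−1)^(i+j)·(minor ij) (rows/columns in the sector order above):
  C_11 = (0.85)(0.75) − (-0.35)(0.00) = 0.6375
  C_12 = −[(-0.30)(0.75) − (-0.35)(-0.25)] = 0.3125
  C_13 = (-0.30)(0.00) − (0.85)(-0.25) = 0.2125
  C_21 = −[(-0.10)(0.75) − (-0.30)(0.00)] = 0.0750
  C_22 = (0.75)(0.75) − (-0.30)(-0.25) = 0.4875
  C_23 = −[(0.75)(0.00) − (-0.10)(-0.25)] = 0.0250
  C_31 = (-0.10)(-0.35) − (-0.30)(0.85) = 0.2900
  C_32 = −[(0.75)(-0.35) − (-0.30)(-0.30)] = 0.3525
  C_33 = (0.75)(0.85) − (-0.10)(-0.30) = 0.6075
det(I−A) = Σ_j (I−A)_1j·C_1j = (0.75)(0.6375) + (-0.10)(0.3125) + (-0.30)(0.2125) = 0.383125
adj(I−A) = Cᵀ =
  [ 0.6375   0.0750   0.2900]
  [ 0.3125   0.4875   0.3525]
  [ 0.2125   0.0250   0.6075]
(I − A)⁻¹ = adj(I−A) / det(I−A) ≈
  [   1.6639     0.1958     0.7569]
  [   0.8157     1.2724     0.9201]
  [   0.5546     0.0653     1.5856]
x = (I − A)⁻¹ d = adj(I−A)·d / det(I−A), with det(I−A) = 0.383125:
  x_1 = (0.6375·70 + 0.0750·80 + 0.2900·175) / 0.383125 = 101.375 / 0.383125 ≈ 264.60
  x_2 = (0.3125·70 + 0.4875·80 + 0.3525·175) / 0.383125 = 122.5625 / 0.383125 ≈ 319.90
  x_3 = (0.2125·70 + 0.0250·80 + 0.6075·175) / 0.383125 = 123.1875 / 0.383125 ≈ 321.53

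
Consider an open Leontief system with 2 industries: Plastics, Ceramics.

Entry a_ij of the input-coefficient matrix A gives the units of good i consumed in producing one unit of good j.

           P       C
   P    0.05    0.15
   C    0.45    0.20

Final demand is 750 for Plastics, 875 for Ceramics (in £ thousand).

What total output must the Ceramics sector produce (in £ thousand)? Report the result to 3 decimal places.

I − A =
  [   0.95    -0.15]
  [  -0.45     0.80]
det(I−A) = (0.95)(0.80) − (-0.15)(-0.45) = 0.6925
adj(I−A) = [[0.80, 0.15], [0.45, 0.95]]
(I − A)⁻¹ = adj(I−A) / det(I−A) ≈
  [   1.1552     0.2166]
  [   0.6498     1.3718]
x = (I − A)⁻¹ d = adj(I−A)·d / det(I−A), with det(I−A) = 0.6925:
  x_P = (0.80·750 + 0.15·875) / 0.6925 = 731.25 / 0.6925 ≈ 1055.957
  x_C = (0.45·750 + 0.95·875) / 0.6925 = 1168.75 / 0.6925 ≈ 1687.726

x_C = 1687.726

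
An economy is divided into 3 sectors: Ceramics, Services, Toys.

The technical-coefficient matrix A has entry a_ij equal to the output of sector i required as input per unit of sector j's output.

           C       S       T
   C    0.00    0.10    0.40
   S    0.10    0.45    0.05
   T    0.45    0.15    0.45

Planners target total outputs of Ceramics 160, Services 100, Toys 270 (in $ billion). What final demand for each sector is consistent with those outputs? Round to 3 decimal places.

d_C = 42.000, d_S = 25.500, d_T = 61.500

I − A =
  [   1.00    -0.10    -0.40]
  [  -0.10     0.55    -0.05]
  [  -0.45    -0.15     0.55]
d = (I − A) x:
  d_C = (+1.00)·160 + (-0.10)·100 + (-0.40)·270 = 42.000
  d_S = (-0.10)·160 + (+0.55)·100 + (-0.05)·270 = 25.500
  d_T = (-0.45)·160 + (-0.15)·100 + (+0.55)·270 = 61.500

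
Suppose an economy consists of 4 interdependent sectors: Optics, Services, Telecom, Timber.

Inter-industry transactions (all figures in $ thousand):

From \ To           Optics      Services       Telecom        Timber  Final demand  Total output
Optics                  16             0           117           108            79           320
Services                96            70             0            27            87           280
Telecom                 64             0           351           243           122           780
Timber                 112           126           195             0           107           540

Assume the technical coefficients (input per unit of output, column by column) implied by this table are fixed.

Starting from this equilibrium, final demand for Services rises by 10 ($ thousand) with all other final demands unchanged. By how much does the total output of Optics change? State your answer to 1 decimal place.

Technical coefficients a_ij = z_ij / X_j:
  a_11 = 16/320 = 0.05, a_21 = 96/320 = 0.30, a_31 = 64/320 = 0.20, a_41 = 112/320 = 0.35
  a_12 = 0/280 = 0.00, a_22 = 70/280 = 0.25, a_32 = 0/280 = 0.00, a_42 = 126/280 = 0.45
  a_13 = 117/780 = 0.15, a_23 = 0/780 = 0.00, a_33 = 351/780 = 0.45, a_43 = 195/780 = 0.25
  a_14 = 108/540 = 0.20, a_24 = 27/540 = 0.05, a_34 = 243/540 = 0.45, a_44 = 0/540 = 0.00
I − A =
  [   0.95     0.00    -0.15    -0.20]
  [  -0.30     0.75     0.00    -0.05]
  [  -0.20     0.00     0.55    -0.45]
  [  -0.35    -0.45    -0.25     1.00]
Compute the cofactors C_ij = (−1)^(i+j)·(3×3 minor ij) of I−A; the adjugate is their transpose:
adj(I−A) = Cᵀ =
  [ 0.315750   0.079875   0.146625   0.133125]
  [ 0.143375   0.313500   0.074500   0.077875]
  [ 0.324375   0.210375   0.611625   0.350625]
  [ 0.256125   0.221625   0.237750   0.369375]
det(I−A) = Σ_j (I−A)_1j·C_1j = (0.95)(0.315750) + (0.00)(0.143375) + (-0.15)(0.324375) + (-0.20)(0.256125) = 0.20008125
(I − A)⁻¹ = adj(I−A) / det(I−A) ≈
  [   1.5781     0.3992     0.7328     0.6654]
  [   0.7166     1.5669     0.3723     0.3892]
  [   1.6212     1.0514     3.0569     1.7524]
  [   1.2801     1.1077     1.1883     1.8461]
Δx = (I − A)⁻¹ Δd with Δd having +10 in the Services component and 0 elsewhere.
So Δx_1 = L_12 · (+10), where L_12 = adj(I−A)_12 / det(I−A) = 0.079875 / 0.20008125.
Δx_1 = 0.079875 × (+10) / 0.20008125 = 0.79875 / 0.20008125 ≈ 4.0.

Δx_1 = 4.0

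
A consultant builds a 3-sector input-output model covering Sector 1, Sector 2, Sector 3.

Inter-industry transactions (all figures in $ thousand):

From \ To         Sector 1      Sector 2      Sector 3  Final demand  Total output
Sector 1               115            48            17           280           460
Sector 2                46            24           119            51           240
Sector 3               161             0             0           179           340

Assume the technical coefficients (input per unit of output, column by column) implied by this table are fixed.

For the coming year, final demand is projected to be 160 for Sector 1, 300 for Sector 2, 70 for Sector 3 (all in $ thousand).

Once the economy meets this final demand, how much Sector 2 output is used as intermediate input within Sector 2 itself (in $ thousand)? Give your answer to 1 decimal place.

Technical coefficients a_ij = z_ij / X_j:
  a_11 = 115/460 = 0.25, a_21 = 46/460 = 0.10, a_31 = 161/460 = 0.35
  a_12 = 48/240 = 0.20, a_22 = 24/240 = 0.10, a_32 = 0/240 = 0.00
  a_13 = 17/340 = 0.05, a_23 = 119/340 = 0.35, a_33 = 0/340 = 0.00
I − A =
  [   0.75    -0.20    -0.05]
  [  -0.10     0.90    -0.35]
  [  -0.35     0.00     1.00]
Cofactors of I−A, C_ij = (−1)^(i+j)·(minor ij) (rows/columns in the sector order above):
  C_11 = (0.90)(1.00) − (-0.35)(0.00) = 0.9000
  C_12 = −[(-0.10)(1.00) − (-0.35)(-0.35)] = 0.2225
  C_13 = (-0.10)(0.00) − (0.90)(-0.35) = 0.3150
  C_21 = −[(-0.20)(1.00) − (-0.05)(0.00)] = 0.2000
  C_22 = (0.75)(1.00) − (-0.05)(-0.35) = 0.7325
  C_23 = −[(0.75)(0.00) − (-0.20)(-0.35)] = 0.0700
  C_31 = (-0.20)(-0.35) − (-0.05)(0.90) = 0.1150
  C_32 = −[(0.75)(-0.35) − (-0.05)(-0.10)] = 0.2675
  C_33 = (0.75)(0.90) − (-0.20)(-0.10) = 0.6550
det(I−A) = Σ_j (I−A)_1j·C_1j = (0.75)(0.9000) + (-0.20)(0.2225) + (-0.05)(0.3150) = 0.61475
adj(I−A) = Cᵀ =
  [ 0.9000   0.2000   0.1150]
  [ 0.2225   0.7325   0.2675]
  [ 0.3150   0.0700   0.6550]
(I − A)⁻¹ = adj(I−A) / det(I−A) ≈
  [   1.4640     0.3253     0.1871]
  [   0.3619     1.1915     0.4351]
  [   0.5124     0.1139     1.0655]
First solve x = (I − A)⁻¹ d = adj(I−A)·d / det(I−A); in particular x_2 = (0.2225·160 + 0.7325·300 + 0.2675·70) / 0.61475 = 274.075 / 0.61475 ≈ 445.832.
Intermediate flow from 2 to 2: z_22 = a_22 · x_2 = 0.10 × 274.075 / 0.61475 = 27.4075 / 0.61475 ≈ 44.6.

z_22 = 44.6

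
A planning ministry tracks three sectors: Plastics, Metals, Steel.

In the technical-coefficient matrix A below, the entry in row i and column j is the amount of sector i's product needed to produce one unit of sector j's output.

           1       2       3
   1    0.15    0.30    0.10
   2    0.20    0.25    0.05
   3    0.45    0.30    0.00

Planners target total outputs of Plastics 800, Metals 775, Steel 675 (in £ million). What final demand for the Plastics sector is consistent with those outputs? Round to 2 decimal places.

I − A =
  [   0.85    -0.30    -0.10]
  [  -0.20     0.75    -0.05]
  [  -0.45    -0.30     1.00]
d = (I − A) x:
  d_1 = (+0.85)·800 + (-0.30)·775 + (-0.10)·675 = 380.00
  d_2 = (-0.20)·800 + (+0.75)·775 + (-0.05)·675 = 387.50
  d_3 = (-0.45)·800 + (-0.30)·775 + (+1.00)·675 = 82.50

d_1 = 380.00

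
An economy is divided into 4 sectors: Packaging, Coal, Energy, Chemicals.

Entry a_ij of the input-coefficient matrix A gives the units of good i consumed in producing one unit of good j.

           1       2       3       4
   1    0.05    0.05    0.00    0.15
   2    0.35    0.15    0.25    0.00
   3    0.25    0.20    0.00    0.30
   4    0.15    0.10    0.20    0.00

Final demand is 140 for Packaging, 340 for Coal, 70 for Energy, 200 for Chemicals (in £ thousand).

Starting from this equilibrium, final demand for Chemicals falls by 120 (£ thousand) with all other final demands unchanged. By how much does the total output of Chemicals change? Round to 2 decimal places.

Δx_4 = -136.16

I − A =
  [   0.95    -0.05     0.00    -0.15]
  [  -0.35     0.85    -0.25     0.00]
  [  -0.25    -0.20     1.00    -0.30]
  [  -0.15    -0.10    -0.20     1.00]
Compute the cofactors C_ij = (−1)^(i+j)·(3×3 minor ij) of I−A; the adjugate is their transpose:
adj(I−A) = Cᵀ =
  [ 0.741500   0.068000   0.041750   0.123750]
  [ 0.402750   0.863000   0.242375   0.133125]
  [ 0.331250   0.232500   0.765625   0.279375]
  [ 0.217750   0.143000   0.183625   0.739375]
det(I−A) = Σ_j (I−A)_1j·C_1j = (0.95)(0.741500) + (-0.05)(0.402750) + (0.00)(0.331250) + (-0.15)(0.217750) = 0.651625
(I − A)⁻¹ = adj(I−A) / det(I−A) ≈
  [   1.1379     0.1044     0.0641     0.1899]
  [   0.6181     1.3244     0.3720     0.2043]
  [   0.5083     0.3568     1.1749     0.4287]
  [   0.3342     0.2195     0.2818     1.1347]
Δx = (I − A)⁻¹ Δd with Δd having -120 in the Chemicals component and 0 elsewhere.
So Δx_4 = L_44 · (-120), where L_44 = adj(I−A)_44 / det(I−A) = 0.739375 / 0.651625.
Δx_4 = 0.739375 × (-120) / 0.651625 = -88.725 / 0.651625 ≈ -136.16.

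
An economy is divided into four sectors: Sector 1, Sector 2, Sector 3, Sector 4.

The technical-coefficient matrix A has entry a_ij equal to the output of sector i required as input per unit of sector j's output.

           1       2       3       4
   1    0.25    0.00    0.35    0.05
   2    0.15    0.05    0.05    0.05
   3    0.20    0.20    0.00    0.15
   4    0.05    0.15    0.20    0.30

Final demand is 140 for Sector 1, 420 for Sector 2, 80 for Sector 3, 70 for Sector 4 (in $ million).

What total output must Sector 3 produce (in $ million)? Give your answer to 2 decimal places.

I − A =
  [   0.75     0.00    -0.35    -0.05]
  [  -0.15     0.95    -0.05    -0.05]
  [  -0.20    -0.20     1.00    -0.15]
  [  -0.05    -0.15    -0.20     0.70]
Compute the cofactors C_ij = (−1)^(i+j)·(3×3 minor ij) of I−A; the adjugate is their transpose:
adj(I−A) = Cᵀ =
  [ 0.618875   0.066375   0.240000   0.100375]
  [ 0.112375   0.446375   0.072750   0.055500]
  [ 0.163500   0.122875   0.489625   0.125375]
  [ 0.115000   0.135500   0.172625   0.628000]
det(I−A) = Σ_j (I−A)_1j·C_1j = (0.75)(0.618875) + (0.00)(0.112375) + (-0.35)(0.163500) + (-0.05)(0.115000) = 0.40118125
(I − A)⁻¹ = adj(I−A) / det(I−A) ≈
  [   1.5426     0.1654     0.5982     0.2502]
  [   0.2801     1.1127     0.1813     0.1383]
  [   0.4075     0.3063     1.2205     0.3125]
  [   0.2867     0.3378     0.4303     1.5654]
x = (I − A)⁻¹ d = adj(I−A)·d / det(I−A), with det(I−A) = 0.40118125:
  x_1 = (0.618875·140 + 0.066375·420 + 0.240000·80 + 0.100375·70) / 0.40118125 = 140.74625 / 0.40118125 ≈ 350.83
  x_2 = (0.112375·140 + 0.446375·420 + 0.072750·80 + 0.055500·70) / 0.40118125 = 212.915 / 0.40118125 ≈ 530.72
  x_3 = (0.163500·140 + 0.122875·420 + 0.489625·80 + 0.125375·70) / 0.40118125 = 122.44375 / 0.40118125 ≈ 305.21
  x_4 = (0.115000·140 + 0.135500·420 + 0.172625·80 + 0.628000·70) / 0.40118125 = 130.78 / 0.40118125 ≈ 325.99

x_3 = 305.21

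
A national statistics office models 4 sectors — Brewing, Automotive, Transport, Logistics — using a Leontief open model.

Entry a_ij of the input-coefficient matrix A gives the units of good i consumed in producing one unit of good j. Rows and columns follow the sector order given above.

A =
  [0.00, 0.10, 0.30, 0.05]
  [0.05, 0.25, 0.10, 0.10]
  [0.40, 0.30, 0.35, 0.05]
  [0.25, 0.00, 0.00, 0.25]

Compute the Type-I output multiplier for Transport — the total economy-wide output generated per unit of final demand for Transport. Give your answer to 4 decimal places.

I − A =
  [   1.00    -0.10    -0.30    -0.05]
  [  -0.05     0.75    -0.10    -0.10]
  [  -0.40    -0.30     0.65    -0.05]
  [  -0.25     0.00     0.00     0.75]
Compute the cofactors C_ij = (−1)^(i+j)·(3×3 minor ij) of I−A; the adjugate is their transpose:
adj(I−A) = Cᵀ =
  [ 0.343125   0.116250   0.176250   0.050125]
  [ 0.071875   0.385625   0.092500   0.062375]
  [ 0.253125   0.252500   0.546875   0.087000]
  [ 0.114375   0.038750   0.058750   0.355750]
det(I−A) = Σ_j (I−A)_1j·C_1j = (1.00)(0.343125) + (-0.10)(0.071875) + (-0.30)(0.253125) + (-0.05)(0.114375) = 0.25428125
(I − A)⁻¹ = adj(I−A) / det(I−A) ≈
  [   1.34939     0.45717     0.69313     0.19712]
  [   0.28266     1.51653     0.36377     0.24530]
  [   0.99545     0.99299     2.15067     0.34214]
  [   0.44980     0.15239     0.23104     1.39904]
The output multiplier for sector j is the column-j sum of the Leontief inverse (I − A)⁻¹ = adj(I−A) / det(I−A).
Column T of adj(I−A): (0.176250, 0.092500, 0.546875, 0.058750); det(I−A) = 0.25428125.
m_T = (0.176250 + 0.092500 + 0.546875 + 0.058750) / 0.25428125 = 0.874375 / 0.25428125 ≈ 3.4386.

m_T = 3.4386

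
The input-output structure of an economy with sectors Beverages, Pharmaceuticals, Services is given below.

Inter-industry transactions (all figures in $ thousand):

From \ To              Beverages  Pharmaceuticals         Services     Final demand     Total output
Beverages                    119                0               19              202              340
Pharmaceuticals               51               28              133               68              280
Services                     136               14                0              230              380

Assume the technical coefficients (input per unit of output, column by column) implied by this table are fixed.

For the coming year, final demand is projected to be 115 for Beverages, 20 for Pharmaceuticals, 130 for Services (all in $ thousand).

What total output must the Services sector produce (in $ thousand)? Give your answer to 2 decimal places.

x_S = 214.25

Technical coefficients a_ij = z_ij / X_j:
  a_BB = 119/340 = 0.35, a_PB = 51/340 = 0.15, a_SB = 136/340 = 0.40
  a_BP = 0/280 = 0.00, a_PP = 28/280 = 0.10, a_SP = 14/280 = 0.05
  a_BS = 19/380 = 0.05, a_PS = 133/380 = 0.35, a_SS = 0/380 = 0.00
I − A =
  [   0.65     0.00    -0.05]
  [  -0.15     0.90    -0.35]
  [  -0.40    -0.05     1.00]
Cofactors of I−A, C_ij = (−1)^(i+j)·(minor ij) (rows/columns in the sector order above):
  C_11 = (0.90)(1.00) − (-0.35)(-0.05) = 0.8825
  C_12 = −[(-0.15)(1.00) − (-0.35)(-0.40)] = 0.2900
  C_13 = (-0.15)(-0.05) − (0.90)(-0.40) = 0.3675
  C_21 = −[(0.00)(1.00) − (-0.05)(-0.05)] = 0.0025
  C_22 = (0.65)(1.00) − (-0.05)(-0.40) = 0.6300
  C_23 = −[(0.65)(-0.05) − (0.00)(-0.40)] = 0.0325
  C_31 = (0.00)(-0.35) − (-0.05)(0.90) = 0.0450
  C_32 = −[(0.65)(-0.35) − (-0.05)(-0.15)] = 0.2350
  C_33 = (0.65)(0.90) − (0.00)(-0.15) = 0.5850
det(I−A) = Σ_j (I−A)_1j·C_1j = (0.65)(0.8825) + (0.00)(0.2900) + (-0.05)(0.3675) = 0.55525
adj(I−A) = Cᵀ =
  [ 0.8825   0.0025   0.0450]
  [ 0.2900   0.6300   0.2350]
  [ 0.3675   0.0325   0.5850]
(I − A)⁻¹ = adj(I−A) / det(I−A) ≈
  [   1.5894     0.0045     0.0810]
  [   0.5223     1.1346     0.4232]
  [   0.6619     0.0585     1.0536]
x = (I − A)⁻¹ d = adj(I−A)·d / det(I−A), with det(I−A) = 0.55525:
  x_B = (0.8825·115 + 0.0025·20 + 0.0450·130) / 0.55525 = 107.3875 / 0.55525 ≈ 193.40
  x_P = (0.2900·115 + 0.6300·20 + 0.2350·130) / 0.55525 = 76.50 / 0.55525 ≈ 137.78
  x_S = (0.3675·115 + 0.0325·20 + 0.5850·130) / 0.55525 = 118.9625 / 0.55525 ≈ 214.25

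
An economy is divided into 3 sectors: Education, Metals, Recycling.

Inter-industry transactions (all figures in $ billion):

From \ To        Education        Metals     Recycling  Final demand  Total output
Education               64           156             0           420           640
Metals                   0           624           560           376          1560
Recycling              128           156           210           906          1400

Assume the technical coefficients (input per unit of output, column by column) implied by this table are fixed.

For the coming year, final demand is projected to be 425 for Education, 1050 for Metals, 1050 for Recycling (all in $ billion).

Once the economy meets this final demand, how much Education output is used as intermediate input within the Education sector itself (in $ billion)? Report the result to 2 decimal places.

Technical coefficients a_ij = z_ij / X_j:
  a_EE = 64/640 = 0.10, a_ME = 0/640 = 0.00, a_RE = 128/640 = 0.20
  a_EM = 156/1560 = 0.10, a_MM = 624/1560 = 0.40, a_RM = 156/1560 = 0.10
  a_ER = 0/1400 = 0.00, a_MR = 560/1400 = 0.40, a_RR = 210/1400 = 0.15
I − A =
  [   0.90    -0.10     0.00]
  [   0.00     0.60    -0.40]
  [  -0.20    -0.10     0.85]
Cofactors of I−A, C_ij = (−1)^(i+j)·(minor ij) (rows/columns in the sector order above):
  C_11 = (0.60)(0.85) − (-0.40)(-0.10) = 0.4700
  C_12 = −[(0.00)(0.85) − (-0.40)(-0.20)] = 0.0800
  C_13 = (0.00)(-0.10) − (0.60)(-0.20) = 0.1200
  C_21 = −[(-0.10)(0.85) − (0.00)(-0.10)] = 0.0850
  C_22 = (0.90)(0.85) − (0.00)(-0.20) = 0.7650
  C_23 = −[(0.90)(-0.10) − (-0.10)(-0.20)] = 0.1100
  C_31 = (-0.10)(-0.40) − (0.00)(0.60) = 0.0400
  C_32 = −[(0.90)(-0.40) − (0.00)(0.00)] = 0.3600
  C_33 = (0.90)(0.60) − (-0.10)(0.00) = 0.5400
det(I−A) = Σ_j (I−A)_1j·C_1j = (0.90)(0.4700) + (-0.10)(0.0800) + (0.00)(0.1200) = 0.4150
adj(I−A) = Cᵀ =
  [ 0.4700   0.0850   0.0400]
  [ 0.0800   0.7650   0.3600]
  [ 0.1200   0.1100   0.5400]
(I − A)⁻¹ = adj(I−A) / det(I−A) ≈
  [   1.1325     0.2048     0.0964]
  [   0.1928     1.8434     0.8675]
  [   0.2892     0.2651     1.3012]
First solve x = (I − A)⁻¹ d = adj(I−A)·d / det(I−A); in particular x_E = (0.4700·425 + 0.0850·1050 + 0.0400·1050) / 0.4150 = 331.00 / 0.4150 ≈ 797.5904.
Intermediate flow from E to E: z_EE = a_EE · x_E = 0.10 × 331.00 / 0.4150 = 33.10 / 0.4150 ≈ 79.76.

z_EE = 79.76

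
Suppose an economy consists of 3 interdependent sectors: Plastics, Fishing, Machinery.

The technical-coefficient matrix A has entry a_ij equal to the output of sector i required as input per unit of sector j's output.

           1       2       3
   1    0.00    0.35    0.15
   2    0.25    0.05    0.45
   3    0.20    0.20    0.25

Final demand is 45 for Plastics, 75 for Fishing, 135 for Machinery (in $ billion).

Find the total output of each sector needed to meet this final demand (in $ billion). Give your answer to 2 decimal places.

I − A =
  [   1.00    -0.35    -0.15]
  [  -0.25     0.95    -0.45]
  [  -0.20    -0.20     0.75]
Cofactors of I−A, C_ij = (−1)^(i+j)·(minor ij) (rows/columns in the sector order above):
  C_11 = (0.95)(0.75) − (-0.45)(-0.20) = 0.6225
  C_12 = −[(-0.25)(0.75) − (-0.45)(-0.20)] = 0.2775
  C_13 = (-0.25)(-0.20) − (0.95)(-0.20) = 0.2400
  C_21 = −[(-0.35)(0.75) − (-0.15)(-0.20)] = 0.2925
  C_22 = (1.00)(0.75) − (-0.15)(-0.20) = 0.7200
  C_23 = −[(1.00)(-0.20) − (-0.35)(-0.20)] = 0.2700
  C_31 = (-0.35)(-0.45) − (-0.15)(0.95) = 0.3000
  C_32 = −[(1.00)(-0.45) − (-0.15)(-0.25)] = 0.4875
  C_33 = (1.00)(0.95) − (-0.35)(-0.25) = 0.8625
det(I−A) = Σ_j (I−A)_1j·C_1j = (1.00)(0.6225) + (-0.35)(0.2775) + (-0.15)(0.2400) = 0.489375
adj(I−A) = Cᵀ =
  [ 0.6225   0.2925   0.3000]
  [ 0.2775   0.7200   0.4875]
  [ 0.2400   0.2700   0.8625]
(I − A)⁻¹ = adj(I−A) / det(I−A) ≈
  [   1.2720     0.5977     0.6130]
  [   0.5670     1.4713     0.9962]
  [   0.4904     0.5517     1.7625]
x = (I − A)⁻¹ d = adj(I−A)·d / det(I−A), with det(I−A) = 0.489375:
  x_1 = (0.6225·45 + 0.2925·75 + 0.3000·135) / 0.489375 = 90.45 / 0.489375 ≈ 184.83
  x_2 = (0.2775·45 + 0.7200·75 + 0.4875·135) / 0.489375 = 132.30 / 0.489375 ≈ 270.34
  x_3 = (0.2400·45 + 0.2700·75 + 0.8625·135) / 0.489375 = 147.4875 / 0.489375 ≈ 301.38

x_1 = 184.83, x_2 = 270.34, x_3 = 301.38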